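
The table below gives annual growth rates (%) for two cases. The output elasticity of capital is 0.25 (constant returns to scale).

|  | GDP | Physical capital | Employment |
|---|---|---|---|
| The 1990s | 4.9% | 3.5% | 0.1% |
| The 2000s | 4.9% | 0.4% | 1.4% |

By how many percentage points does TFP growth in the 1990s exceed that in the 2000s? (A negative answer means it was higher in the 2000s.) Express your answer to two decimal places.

0.20 percentage points

Labor's share = 1 − 0.25 = 0.75.
The 1990s: TFP = 4.9 − 0.875 − 0.075 = 3.95%.
The 2000s: TFP = 4.9 − 0.1 − 1.05 = 3.75%.
Difference = 3.95 − (3.75) = 0.2 pp.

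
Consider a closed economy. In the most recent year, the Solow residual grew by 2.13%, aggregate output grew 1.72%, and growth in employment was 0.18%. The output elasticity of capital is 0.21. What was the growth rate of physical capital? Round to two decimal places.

-2.63%

Labor's share = 1 − 0.21 = 0.79.
gY = gA + 0.79×0.18 + 0.21×g.
0.21×g = 1.72 − 2.13 − 0.1422 = -0.5522.
g = -0.5522 / 0.21 = -2.6295%.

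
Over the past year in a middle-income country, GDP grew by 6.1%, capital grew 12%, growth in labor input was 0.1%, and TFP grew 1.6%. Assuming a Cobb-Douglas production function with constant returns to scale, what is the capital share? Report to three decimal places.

0.370

gY = gA + α·gK + (1−α)·gL, so gY − gA − gL = α(gK − gL).
6.1 − 1.6 − 0.1 = α × (12 − 0.1).
4.4 = 11.9 α, so α = 0.36975.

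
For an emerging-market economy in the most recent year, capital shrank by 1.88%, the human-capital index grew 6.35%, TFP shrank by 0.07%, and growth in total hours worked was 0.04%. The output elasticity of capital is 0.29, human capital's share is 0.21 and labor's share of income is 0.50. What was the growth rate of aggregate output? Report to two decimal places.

Aggregate output grew 0.74%.

Labor's share = 1 − 0.29 − 0.21 = 0.5.
Capital: 0.29 × (-1.88) = -0.5452 pp.
The human-capital index: 0.21 × 6.35 = 1.3335 pp.
Total hours worked: 0.5 × 0.04 = 0.02 pp.
Output growth = -0.07 + 0.8083 = 0.7383%.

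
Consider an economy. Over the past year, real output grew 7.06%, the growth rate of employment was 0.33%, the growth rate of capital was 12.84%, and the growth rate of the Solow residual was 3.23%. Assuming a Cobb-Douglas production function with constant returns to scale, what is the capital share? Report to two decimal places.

gY = gA + α·gK + (1−α)·gL, so gY − gA − gL = α(gK − gL).
7.06 − 3.23 − 0.33 = α × (12.84 − 0.33).
3.5 = 12.51 α, so α = 0.2798.

α = 0.28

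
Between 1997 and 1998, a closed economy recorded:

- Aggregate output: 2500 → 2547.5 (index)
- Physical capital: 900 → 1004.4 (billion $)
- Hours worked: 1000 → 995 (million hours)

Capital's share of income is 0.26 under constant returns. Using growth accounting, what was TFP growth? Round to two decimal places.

Aggregate output growth = (2547.5 − 2500) / 2500 = 1.9%.
Physical capital growth = (1004.4 − 900) / 900 = 11.6%.
Hours worked growth = (995 − 1000) / 1000 = -0.5%.
Labor's share = 1 − 0.26 = 0.74.
Physical capital: 0.26 × 11.6 = 3.016 pp.
Hours worked: 0.74 × (-0.5) = -0.37 pp.
TFP growth = 1.9 − 2.646 = -0.746%.

-0.75%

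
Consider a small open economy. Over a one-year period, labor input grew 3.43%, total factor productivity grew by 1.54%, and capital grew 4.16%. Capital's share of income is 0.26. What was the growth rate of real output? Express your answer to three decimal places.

Labor's share = 1 − 0.26 = 0.74.
Capital: 0.26 × 4.16 = 1.0816 pp.
Labor input: 0.74 × 3.43 = 2.5382 pp.
Output growth = 1.54 + 3.6198 = 5.1598%.

5.160%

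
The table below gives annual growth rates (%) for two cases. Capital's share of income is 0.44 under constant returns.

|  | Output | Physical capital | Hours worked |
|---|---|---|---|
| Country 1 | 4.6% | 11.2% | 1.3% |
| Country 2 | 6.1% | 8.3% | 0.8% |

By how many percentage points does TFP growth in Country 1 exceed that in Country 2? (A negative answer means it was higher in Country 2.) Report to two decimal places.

Labor's share = 1 − 0.44 = 0.56.
Country 1: TFP = 4.6 − 4.928 − 0.728 = -1.056%.
Country 2: TFP = 6.1 − 3.652 − 0.448 = 2%.
Difference = -1.056 − (2) = -3.056 pp.

-3.06 percentage points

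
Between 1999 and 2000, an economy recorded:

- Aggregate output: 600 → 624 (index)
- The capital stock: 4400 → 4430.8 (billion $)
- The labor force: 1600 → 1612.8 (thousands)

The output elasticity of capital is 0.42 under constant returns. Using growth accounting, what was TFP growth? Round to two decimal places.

3.24%

Aggregate output growth = (624 − 600) / 600 = 4%.
The capital stock growth = (4430.8 − 4400) / 4400 = 0.7%.
The labor force growth = (1612.8 − 1600) / 1600 = 0.8%.
Labor's share = 1 − 0.42 = 0.58.
The capital stock: 0.42 × 0.7 = 0.294 pp.
The labor force: 0.58 × 0.8 = 0.464 pp.
TFP growth = 4 − 0.758 = 3.242%.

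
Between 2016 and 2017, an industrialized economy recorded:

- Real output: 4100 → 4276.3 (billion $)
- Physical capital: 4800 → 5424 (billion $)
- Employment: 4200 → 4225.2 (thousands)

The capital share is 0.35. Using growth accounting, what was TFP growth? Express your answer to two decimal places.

Real output growth = (4276.3 − 4100) / 4100 = 4.3%.
Physical capital growth = (5424 − 4800) / 4800 = 13%.
Employment growth = (4225.2 − 4200) / 4200 = 0.6%.
Labor's share = 1 − 0.35 = 0.65.
Physical capital: 0.35 × 13 = 4.55 pp.
Employment: 0.65 × 0.6 = 0.39 pp.
TFP growth = 4.3 − 4.94 = -0.64%.

-0.64%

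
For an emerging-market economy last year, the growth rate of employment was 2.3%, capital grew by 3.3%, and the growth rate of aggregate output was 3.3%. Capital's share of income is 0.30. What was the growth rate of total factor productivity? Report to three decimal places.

Labor's share = 1 − 0.3 = 0.7.
Capital: 0.3 × 3.3 = 0.99 pp.
Employment: 0.7 × 2.3 = 1.61 pp.
TFP growth = 3.3 − 2.6 = 0.7%.

0.700%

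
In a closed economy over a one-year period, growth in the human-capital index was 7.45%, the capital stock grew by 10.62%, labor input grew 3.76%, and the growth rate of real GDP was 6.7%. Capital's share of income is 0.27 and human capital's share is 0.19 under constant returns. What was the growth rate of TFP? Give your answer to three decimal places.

TFP grew 0.387%.

Labor's share = 1 − 0.27 − 0.19 = 0.54.
The capital stock: 0.27 × 10.62 = 2.8674 pp.
The human-capital index: 0.19 × 7.45 = 1.4155 pp.
Labor input: 0.54 × 3.76 = 2.0304 pp.
TFP growth = 6.7 − 6.3133 = 0.3867%.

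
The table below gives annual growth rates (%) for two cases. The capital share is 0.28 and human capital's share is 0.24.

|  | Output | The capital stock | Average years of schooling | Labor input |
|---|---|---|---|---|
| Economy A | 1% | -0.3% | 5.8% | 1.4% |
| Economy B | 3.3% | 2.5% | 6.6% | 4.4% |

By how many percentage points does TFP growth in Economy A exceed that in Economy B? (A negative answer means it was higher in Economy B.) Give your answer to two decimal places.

Labor's share = 1 − 0.28 − 0.24 = 0.48.
Economy A: TFP = 1 + 0.084 − 1.392 − 0.672 = -0.98%.
Economy B: TFP = 3.3 − 0.7 − 1.584 − 2.112 = -1.096%.
Difference = -0.98 − (-1.096) = 0.116 pp.

0.12 percentage points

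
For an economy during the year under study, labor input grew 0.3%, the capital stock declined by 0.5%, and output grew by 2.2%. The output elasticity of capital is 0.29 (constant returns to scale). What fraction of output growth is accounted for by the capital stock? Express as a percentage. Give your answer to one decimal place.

The capital stock contributed 0.29 × (-0.5) = -0.145 pp.
Share of growth = -0.145 / 2.2 × 100 = -6.591%.

The capital stock accounted for -6.6% of growth.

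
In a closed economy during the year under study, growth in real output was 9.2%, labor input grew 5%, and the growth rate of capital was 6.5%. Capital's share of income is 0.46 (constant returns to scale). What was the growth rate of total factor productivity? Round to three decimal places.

Total factor productivity grew 3.510%.

Labor's share = 1 − 0.46 = 0.54.
Capital: 0.46 × 6.5 = 2.99 pp.
Labor input: 0.54 × 5 = 2.7 pp.
TFP growth = 9.2 − 5.69 = 3.51%.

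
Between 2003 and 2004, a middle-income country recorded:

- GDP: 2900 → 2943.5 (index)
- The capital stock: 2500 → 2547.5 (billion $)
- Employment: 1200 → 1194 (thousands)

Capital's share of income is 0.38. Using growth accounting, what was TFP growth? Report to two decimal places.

1.09%

GDP growth = (2943.5 − 2900) / 2900 = 1.5%.
The capital stock growth = (2547.5 − 2500) / 2500 = 1.9%.
Employment growth = (1194 − 1200) / 1200 = -0.5%.
Labor's share = 1 − 0.38 = 0.62.
The capital stock: 0.38 × 1.9 = 0.722 pp.
Employment: 0.62 × (-0.5) = -0.31 pp.
TFP growth = 1.5 − 0.412 = 1.088%.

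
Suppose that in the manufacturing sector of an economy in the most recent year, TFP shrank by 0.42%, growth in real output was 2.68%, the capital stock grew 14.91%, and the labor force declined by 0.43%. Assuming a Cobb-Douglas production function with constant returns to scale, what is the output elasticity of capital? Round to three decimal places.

0.230

gY = gA + α·gK + (1−α)·gL, so gY − gA − gL = α(gK − gL).
2.68 + 0.42 + 0.43 = α × (14.91 − (-0.43)).
3.53 = 15.34 α, so α = 0.23012.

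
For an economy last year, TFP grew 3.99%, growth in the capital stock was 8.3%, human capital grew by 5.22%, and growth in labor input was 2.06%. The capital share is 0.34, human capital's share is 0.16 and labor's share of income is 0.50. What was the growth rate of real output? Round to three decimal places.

Labor's share = 1 − 0.34 − 0.16 = 0.5.
The capital stock: 0.34 × 8.3 = 2.822 pp.
Human capital: 0.16 × 5.22 = 0.8352 pp.
Labor input: 0.5 × 2.06 = 1.03 pp.
Output growth = 3.99 + 4.6872 = 8.6772%.

8.677%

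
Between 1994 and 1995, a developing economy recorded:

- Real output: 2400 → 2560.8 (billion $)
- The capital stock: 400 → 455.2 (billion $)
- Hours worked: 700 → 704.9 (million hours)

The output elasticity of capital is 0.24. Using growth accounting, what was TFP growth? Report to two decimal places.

TFP grew 2.86%.

Real output growth = (2560.8 − 2400) / 2400 = 6.7%.
The capital stock growth = (455.2 − 400) / 400 = 13.8%.
Hours worked growth = (704.9 − 700) / 700 = 0.7%.
Labor's share = 1 − 0.24 = 0.76.
The capital stock: 0.24 × 13.8 = 3.312 pp.
Hours worked: 0.76 × 0.7 = 0.532 pp.
TFP growth = 6.7 − 3.844 = 2.856%.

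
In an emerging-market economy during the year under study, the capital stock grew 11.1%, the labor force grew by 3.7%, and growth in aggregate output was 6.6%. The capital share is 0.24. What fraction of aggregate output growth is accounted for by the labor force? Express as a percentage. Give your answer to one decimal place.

The labor force accounted for 42.6% of growth.

Labor's share = 1 − 0.24 = 0.76.
The labor force contributed 0.76 × 3.7 = 2.812 pp.
Share of growth = 2.812 / 6.6 × 100 = 42.606%.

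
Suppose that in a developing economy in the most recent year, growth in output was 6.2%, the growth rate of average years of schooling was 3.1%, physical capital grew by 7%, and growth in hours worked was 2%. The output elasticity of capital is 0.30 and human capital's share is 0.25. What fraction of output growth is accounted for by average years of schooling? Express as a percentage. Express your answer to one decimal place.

Average years of schooling accounted for 12.5% of growth.

Average years of schooling contributed 0.25 × 3.1 = 0.775 pp.
Share of growth = 0.775 / 6.2 × 100 = 12.5%.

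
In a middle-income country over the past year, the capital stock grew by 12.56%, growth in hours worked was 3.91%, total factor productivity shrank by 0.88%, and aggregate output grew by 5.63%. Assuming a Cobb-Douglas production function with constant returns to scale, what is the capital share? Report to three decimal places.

The capital share is 0.301.

gY = gA + α·gK + (1−α)·gL, so gY − gA − gL = α(gK − gL).
5.63 + 0.88 − 3.91 = α × (12.56 − 3.91).
2.6 = 8.65 α, so α = 0.30058.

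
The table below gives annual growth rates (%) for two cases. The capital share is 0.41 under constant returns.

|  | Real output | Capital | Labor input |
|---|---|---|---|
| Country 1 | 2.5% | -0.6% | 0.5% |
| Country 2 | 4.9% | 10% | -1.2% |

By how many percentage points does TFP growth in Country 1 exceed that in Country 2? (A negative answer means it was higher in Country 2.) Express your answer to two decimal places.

0.94 percentage points

Labor's share = 1 − 0.41 = 0.59.
Country 1: TFP = 2.5 + 0.246 − 0.295 = 2.451%.
Country 2: TFP = 4.9 − 4.1 + 0.708 = 1.508%.
Difference = 2.451 − (1.508) = 0.943 pp.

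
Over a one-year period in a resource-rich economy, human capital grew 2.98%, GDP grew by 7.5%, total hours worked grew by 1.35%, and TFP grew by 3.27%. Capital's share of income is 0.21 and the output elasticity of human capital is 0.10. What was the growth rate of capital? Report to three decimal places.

14.288%

Labor's share = 1 − 0.21 − 0.1 = 0.69.
gY = gA + 0.1×2.98 + 0.69×1.35 + 0.21×g.
0.21×g = 7.5 − 3.27 − 1.2295 = 3.0005.
g = 3.0005 / 0.21 = 14.2881%.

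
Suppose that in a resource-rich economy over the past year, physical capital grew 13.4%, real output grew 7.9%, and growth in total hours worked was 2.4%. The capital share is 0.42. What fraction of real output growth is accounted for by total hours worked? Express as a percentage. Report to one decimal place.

17.6%

Labor's share = 1 − 0.42 = 0.58.
Total hours worked contributed 0.58 × 2.4 = 1.392 pp.
Share of growth = 1.392 / 7.9 × 100 = 17.62%.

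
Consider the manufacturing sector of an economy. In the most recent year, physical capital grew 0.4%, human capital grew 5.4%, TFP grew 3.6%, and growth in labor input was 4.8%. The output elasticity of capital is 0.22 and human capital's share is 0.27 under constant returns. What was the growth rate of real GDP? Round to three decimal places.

7.594%

Labor's share = 1 − 0.22 − 0.27 = 0.51.
Physical capital: 0.22 × 0.4 = 0.088 pp.
Human capital: 0.27 × 5.4 = 1.458 pp.
Labor input: 0.51 × 4.8 = 2.448 pp.
Output growth = 3.6 + 3.994 = 7.594%.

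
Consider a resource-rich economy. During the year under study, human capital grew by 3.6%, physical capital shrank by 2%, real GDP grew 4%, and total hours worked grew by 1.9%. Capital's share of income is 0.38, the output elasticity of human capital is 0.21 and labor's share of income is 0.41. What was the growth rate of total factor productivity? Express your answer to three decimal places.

3.225%

Labor's share = 1 − 0.38 − 0.21 = 0.41.
Physical capital: 0.38 × (-2) = -0.76 pp.
Human capital: 0.21 × 3.6 = 0.756 pp.
Total hours worked: 0.41 × 1.9 = 0.779 pp.
TFP growth = 4 − 0.775 = 3.225%.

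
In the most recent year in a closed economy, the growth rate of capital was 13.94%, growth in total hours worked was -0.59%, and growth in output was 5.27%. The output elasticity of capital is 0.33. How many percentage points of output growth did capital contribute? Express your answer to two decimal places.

4.60 percentage points

Contribution = share × growth = 0.33 × 13.94 = 4.6002 pp.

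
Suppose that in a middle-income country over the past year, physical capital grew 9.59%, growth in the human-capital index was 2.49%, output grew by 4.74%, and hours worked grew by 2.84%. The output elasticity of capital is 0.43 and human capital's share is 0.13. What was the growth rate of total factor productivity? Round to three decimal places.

-0.957%

Labor's share = 1 − 0.43 − 0.13 = 0.44.
Physical capital: 0.43 × 9.59 = 4.1237 pp.
The human-capital index: 0.13 × 2.49 = 0.3237 pp.
Hours worked: 0.44 × 2.84 = 1.2496 pp.
TFP growth = 4.74 − 5.697 = -0.957%.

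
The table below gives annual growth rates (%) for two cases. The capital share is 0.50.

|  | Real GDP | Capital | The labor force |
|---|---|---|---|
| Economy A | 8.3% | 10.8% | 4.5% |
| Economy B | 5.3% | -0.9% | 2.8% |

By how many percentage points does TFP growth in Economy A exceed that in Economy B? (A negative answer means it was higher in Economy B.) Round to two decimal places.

Labor's share = 1 − 0.5 = 0.5.
Economy A: TFP = 8.3 − 5.4 − 2.25 = 0.65%.
Economy B: TFP = 5.3 + 0.45 − 1.4 = 4.35%.
Difference = 0.65 − (4.35) = -3.7 pp.

-3.70 percentage points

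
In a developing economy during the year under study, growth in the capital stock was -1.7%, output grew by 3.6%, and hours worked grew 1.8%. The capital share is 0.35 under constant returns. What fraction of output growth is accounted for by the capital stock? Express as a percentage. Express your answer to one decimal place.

The capital stock contributed 0.35 × (-1.7) = -0.595 pp.
Share of growth = -0.595 / 3.6 × 100 = -16.528%.

The capital stock accounted for -16.5% of growth.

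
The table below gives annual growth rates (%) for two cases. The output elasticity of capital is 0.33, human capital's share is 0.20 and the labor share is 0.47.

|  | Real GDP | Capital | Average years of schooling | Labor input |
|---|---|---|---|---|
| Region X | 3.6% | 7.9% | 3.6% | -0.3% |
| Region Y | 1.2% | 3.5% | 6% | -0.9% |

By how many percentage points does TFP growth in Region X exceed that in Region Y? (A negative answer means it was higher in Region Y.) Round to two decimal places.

1.15 percentage points

Labor's share = 1 − 0.33 − 0.2 = 0.47.
Region X: TFP = 3.6 − 2.607 − 0.72 + 0.141 = 0.414%.
Region Y: TFP = 1.2 − 1.155 − 1.2 + 0.423 = -0.732%.
Difference = 0.414 − (-0.732) = 1.146 pp.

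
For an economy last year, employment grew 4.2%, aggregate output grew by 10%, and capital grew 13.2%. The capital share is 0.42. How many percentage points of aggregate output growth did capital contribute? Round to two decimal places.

5.54 percentage points

Contribution = share × growth = 0.42 × 13.2 = 5.544 pp.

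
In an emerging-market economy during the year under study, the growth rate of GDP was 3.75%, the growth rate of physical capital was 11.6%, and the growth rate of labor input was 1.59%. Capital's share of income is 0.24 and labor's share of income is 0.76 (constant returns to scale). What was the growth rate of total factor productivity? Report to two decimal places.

-0.24%

Labor's share = 1 − 0.24 = 0.76.
Physical capital: 0.24 × 11.6 = 2.784 pp.
Labor input: 0.76 × 1.59 = 1.2084 pp.
TFP growth = 3.75 − 3.9924 = -0.2424%.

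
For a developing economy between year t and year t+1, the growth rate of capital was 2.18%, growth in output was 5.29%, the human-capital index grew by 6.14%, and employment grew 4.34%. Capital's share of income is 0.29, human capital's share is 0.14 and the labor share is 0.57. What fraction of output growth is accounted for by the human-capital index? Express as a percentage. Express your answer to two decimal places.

The human-capital index contributed 0.14 × 6.14 = 0.8596 pp.
Share of growth = 0.8596 / 5.29 × 100 = 16.2495%.

The human-capital index accounted for 16.25% of growth.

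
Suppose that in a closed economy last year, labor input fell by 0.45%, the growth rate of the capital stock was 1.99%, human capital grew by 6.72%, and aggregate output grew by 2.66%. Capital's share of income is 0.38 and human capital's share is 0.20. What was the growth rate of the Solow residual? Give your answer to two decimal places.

0.75%

Labor's share = 1 − 0.38 − 0.2 = 0.42.
The capital stock: 0.38 × 1.99 = 0.7562 pp.
Human capital: 0.2 × 6.72 = 1.344 pp.
Labor input: 0.42 × (-0.45) = -0.189 pp.
TFP growth = 2.66 − 1.9112 = 0.7488%.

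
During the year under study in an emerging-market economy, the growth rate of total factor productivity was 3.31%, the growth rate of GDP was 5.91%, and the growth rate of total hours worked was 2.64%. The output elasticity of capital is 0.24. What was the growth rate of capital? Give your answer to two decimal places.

Capital growth was 2.47%.

Labor's share = 1 − 0.24 = 0.76.
gY = gA + 0.76×2.64 + 0.24×g.
0.24×g = 5.91 − 3.31 − 2.0064 = 0.5936.
g = 0.5936 / 0.24 = 2.4733%.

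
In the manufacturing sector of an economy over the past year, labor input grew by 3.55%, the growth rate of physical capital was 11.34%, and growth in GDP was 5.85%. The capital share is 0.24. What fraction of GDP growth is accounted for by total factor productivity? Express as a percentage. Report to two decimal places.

7.36%

Labor's share = 1 − 0.24 = 0.76.
Physical capital: 0.24 × 11.34 = 2.7216 pp.
Labor input: 0.76 × 3.55 = 2.698 pp.
TFP growth = 5.85 − 5.4196 = 0.4304%.
TFP share of growth = 0.4304 / 5.85 × 100 = 7.3573%.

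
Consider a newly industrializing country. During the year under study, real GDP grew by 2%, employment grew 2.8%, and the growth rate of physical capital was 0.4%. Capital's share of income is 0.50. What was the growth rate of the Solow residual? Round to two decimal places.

0.40%

Labor's share = 1 − 0.5 = 0.5.
Physical capital: 0.5 × 0.4 = 0.2 pp.
Employment: 0.5 × 2.8 = 1.4 pp.
TFP growth = 2 − 1.6 = 0.4%.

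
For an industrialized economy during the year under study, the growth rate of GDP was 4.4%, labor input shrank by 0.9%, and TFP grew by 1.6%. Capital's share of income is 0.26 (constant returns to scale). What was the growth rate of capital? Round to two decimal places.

Labor's share = 1 − 0.26 = 0.74.
gY = gA + 0.74×(-0.9) + 0.26×g.
0.26×g = 4.4 − 1.6 + 0.666 = 3.466.
g = 3.466 / 0.26 = 13.3308%.

13.33%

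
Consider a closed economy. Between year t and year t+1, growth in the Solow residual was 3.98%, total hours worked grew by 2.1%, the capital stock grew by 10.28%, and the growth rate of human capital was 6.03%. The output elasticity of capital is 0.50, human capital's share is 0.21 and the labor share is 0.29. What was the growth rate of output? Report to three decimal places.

Labor's share = 1 − 0.5 − 0.21 = 0.29.
The capital stock: 0.5 × 10.28 = 5.14 pp.
Human capital: 0.21 × 6.03 = 1.2663 pp.
Total hours worked: 0.29 × 2.1 = 0.609 pp.
Output growth = 3.98 + 7.0153 = 10.9953%.

Output growth was 10.995%.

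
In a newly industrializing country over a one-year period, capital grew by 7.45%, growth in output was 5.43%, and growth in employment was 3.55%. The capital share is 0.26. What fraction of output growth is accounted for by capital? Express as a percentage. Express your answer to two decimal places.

35.67%

Capital contributed 0.26 × 7.45 = 1.937 pp.
Share of growth = 1.937 / 5.43 × 100 = 35.6722%.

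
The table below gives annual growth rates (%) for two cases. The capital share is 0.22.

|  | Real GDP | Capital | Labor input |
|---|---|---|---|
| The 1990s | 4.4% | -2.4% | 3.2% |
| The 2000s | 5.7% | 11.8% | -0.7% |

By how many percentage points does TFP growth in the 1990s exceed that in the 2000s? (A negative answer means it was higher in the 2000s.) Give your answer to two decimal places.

Labor's share = 1 − 0.22 = 0.78.
The 1990s: TFP = 4.4 + 0.528 − 2.496 = 2.432%.
The 2000s: TFP = 5.7 − 2.596 + 0.546 = 3.65%.
Difference = 2.432 − (3.65) = -1.218 pp.

-1.22 percentage points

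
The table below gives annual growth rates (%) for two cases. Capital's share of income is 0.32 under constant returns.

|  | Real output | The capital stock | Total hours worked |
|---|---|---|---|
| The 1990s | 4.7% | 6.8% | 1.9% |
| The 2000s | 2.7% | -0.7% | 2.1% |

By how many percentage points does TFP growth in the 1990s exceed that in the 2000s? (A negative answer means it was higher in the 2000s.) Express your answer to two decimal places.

-0.26 percentage points

Labor's share = 1 − 0.32 = 0.68.
The 1990s: TFP = 4.7 − 2.176 − 1.292 = 1.232%.
The 2000s: TFP = 2.7 + 0.224 − 1.428 = 1.496%.
Difference = 1.232 − (1.496) = -0.264 pp.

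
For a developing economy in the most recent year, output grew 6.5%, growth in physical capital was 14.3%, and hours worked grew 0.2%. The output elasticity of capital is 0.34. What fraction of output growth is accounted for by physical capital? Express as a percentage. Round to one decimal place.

Physical capital accounted for 74.8% of growth.

Physical capital contributed 0.34 × 14.3 = 4.862 pp.
Share of growth = 4.862 / 6.5 × 100 = 74.8%.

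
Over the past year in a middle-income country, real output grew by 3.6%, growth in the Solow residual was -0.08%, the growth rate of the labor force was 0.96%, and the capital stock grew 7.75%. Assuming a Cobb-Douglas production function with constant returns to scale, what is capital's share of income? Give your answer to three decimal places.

0.401

gY = gA + α·gK + (1−α)·gL, so gY − gA − gL = α(gK − gL).
3.6 + 0.08 − 0.96 = α × (7.75 − 0.96).
2.72 = 6.79 α, so α = 0.40059.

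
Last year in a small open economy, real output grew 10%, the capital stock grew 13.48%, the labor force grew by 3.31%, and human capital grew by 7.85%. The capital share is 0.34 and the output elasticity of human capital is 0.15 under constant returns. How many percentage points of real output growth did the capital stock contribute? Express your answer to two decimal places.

Contribution = share × growth = 0.34 × 13.48 = 4.5832 pp.

4.58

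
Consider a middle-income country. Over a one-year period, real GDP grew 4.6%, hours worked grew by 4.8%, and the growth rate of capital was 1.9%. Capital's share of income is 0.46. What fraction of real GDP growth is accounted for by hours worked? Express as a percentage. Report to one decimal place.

Labor's share = 1 − 0.46 = 0.54.
Hours worked contributed 0.54 × 4.8 = 2.592 pp.
Share of growth = 2.592 / 4.6 × 100 = 56.348%.

Hours worked accounted for 56.3% of growth.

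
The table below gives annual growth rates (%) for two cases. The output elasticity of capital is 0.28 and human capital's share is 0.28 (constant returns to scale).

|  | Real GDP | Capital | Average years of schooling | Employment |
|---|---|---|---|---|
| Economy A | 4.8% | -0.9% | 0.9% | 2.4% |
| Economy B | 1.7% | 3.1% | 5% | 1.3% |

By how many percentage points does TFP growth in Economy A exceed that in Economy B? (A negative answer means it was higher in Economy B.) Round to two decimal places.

4.88 percentage points

Labor's share = 1 − 0.28 − 0.28 = 0.44.
Economy A: TFP = 4.8 + 0.252 − 0.252 − 1.056 = 3.744%.
Economy B: TFP = 1.7 − 0.868 − 1.4 − 0.572 = -1.14%.
Difference = 3.744 − (-1.14) = 4.884 pp.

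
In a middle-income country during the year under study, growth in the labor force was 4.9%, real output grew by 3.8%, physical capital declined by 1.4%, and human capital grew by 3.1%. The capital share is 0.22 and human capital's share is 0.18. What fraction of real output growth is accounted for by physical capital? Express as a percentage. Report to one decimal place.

-8.1%

Physical capital contributed 0.22 × (-1.4) = -0.308 pp.
Share of growth = -0.308 / 3.8 × 100 = -8.105%.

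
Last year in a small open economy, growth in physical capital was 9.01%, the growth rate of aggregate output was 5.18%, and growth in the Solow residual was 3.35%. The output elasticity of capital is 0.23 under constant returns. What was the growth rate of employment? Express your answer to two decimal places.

-0.31%

Labor's share = 1 − 0.23 = 0.77.
gY = gA + 0.23×9.01 + 0.77×g.
0.77×g = 5.18 − 3.35 − 2.0723 = -0.2423.
g = -0.2423 / 0.77 = -0.3147%.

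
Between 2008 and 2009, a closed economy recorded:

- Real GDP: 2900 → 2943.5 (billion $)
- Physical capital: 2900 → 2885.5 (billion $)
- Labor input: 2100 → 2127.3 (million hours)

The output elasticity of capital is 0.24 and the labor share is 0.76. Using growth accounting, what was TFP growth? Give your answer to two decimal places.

Real GDP growth = (2943.5 − 2900) / 2900 = 1.5%.
Physical capital growth = (2885.5 − 2900) / 2900 = -0.5%.
Labor input growth = (2127.3 − 2100) / 2100 = 1.3%.
Labor's share = 1 − 0.24 = 0.76.
Physical capital: 0.24 × (-0.5) = -0.12 pp.
Labor input: 0.76 × 1.3 = 0.988 pp.
TFP growth = 1.5 − 0.868 = 0.632%.

0.63%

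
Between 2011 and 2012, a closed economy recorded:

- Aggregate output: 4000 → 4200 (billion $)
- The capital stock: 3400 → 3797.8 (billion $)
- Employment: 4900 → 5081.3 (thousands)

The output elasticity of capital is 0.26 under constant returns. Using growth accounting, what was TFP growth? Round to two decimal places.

Aggregate output growth = (4200 − 4000) / 4000 = 5%.
The capital stock growth = (3797.8 − 3400) / 3400 = 11.7%.
Employment growth = (5081.3 − 4900) / 4900 = 3.7%.
Labor's share = 1 − 0.26 = 0.74.
The capital stock: 0.26 × 11.7 = 3.042 pp.
Employment: 0.74 × 3.7 = 2.738 pp.
TFP growth = 5 − 5.78 = -0.78%.

-0.78%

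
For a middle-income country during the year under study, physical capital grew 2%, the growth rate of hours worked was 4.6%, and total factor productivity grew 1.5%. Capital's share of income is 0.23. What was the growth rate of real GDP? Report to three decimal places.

Labor's share = 1 − 0.23 = 0.77.
Physical capital: 0.23 × 2 = 0.46 pp.
Hours worked: 0.77 × 4.6 = 3.542 pp.
Output growth = 1.5 + 4.002 = 5.502%.

5.502%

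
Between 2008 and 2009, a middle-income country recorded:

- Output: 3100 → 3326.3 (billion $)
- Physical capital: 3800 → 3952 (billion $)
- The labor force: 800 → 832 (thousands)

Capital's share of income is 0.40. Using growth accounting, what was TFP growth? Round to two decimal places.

Output growth = (3326.3 − 3100) / 3100 = 7.3%.
Physical capital growth = (3952 − 3800) / 3800 = 4%.
The labor force growth = (832 − 800) / 800 = 4%.
Labor's share = 1 − 0.4 = 0.6.
Physical capital: 0.4 × 4 = 1.6 pp.
The labor force: 0.6 × 4 = 2.4 pp.
TFP growth = 7.3 − 4 = 3.3%.

3.30%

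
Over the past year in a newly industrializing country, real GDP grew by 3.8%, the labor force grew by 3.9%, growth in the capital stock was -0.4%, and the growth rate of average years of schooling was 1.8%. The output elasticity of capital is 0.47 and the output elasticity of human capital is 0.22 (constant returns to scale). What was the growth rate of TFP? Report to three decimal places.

TFP growth was 2.383%.

Labor's share = 1 − 0.47 − 0.22 = 0.31.
The capital stock: 0.47 × (-0.4) = -0.188 pp.
Average years of schooling: 0.22 × 1.8 = 0.396 pp.
The labor force: 0.31 × 3.9 = 1.209 pp.
TFP growth = 3.8 − 1.417 = 2.383%.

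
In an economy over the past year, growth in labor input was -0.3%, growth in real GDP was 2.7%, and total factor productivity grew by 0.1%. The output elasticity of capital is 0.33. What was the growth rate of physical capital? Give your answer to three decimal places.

8.488%

Labor's share = 1 − 0.33 = 0.67.
gY = gA + 0.67×(-0.3) + 0.33×g.
0.33×g = 2.7 − 0.1 + 0.201 = 2.801.
g = 2.801 / 0.33 = 8.48788%.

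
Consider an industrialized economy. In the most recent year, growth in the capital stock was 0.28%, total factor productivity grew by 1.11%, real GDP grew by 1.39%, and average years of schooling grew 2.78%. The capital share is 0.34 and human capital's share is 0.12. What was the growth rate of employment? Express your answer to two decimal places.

Labor's share = 1 − 0.34 − 0.12 = 0.54.
gY = gA + 0.34×0.28 + 0.12×2.78 + 0.54×g.
0.54×g = 1.39 − 1.11 − 0.4288 = -0.1488.
g = -0.1488 / 0.54 = -0.2756%.

-0.28%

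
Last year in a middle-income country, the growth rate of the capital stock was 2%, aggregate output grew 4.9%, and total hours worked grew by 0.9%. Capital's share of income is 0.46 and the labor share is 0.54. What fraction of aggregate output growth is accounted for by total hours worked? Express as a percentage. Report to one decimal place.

Total hours worked accounted for 9.9% of growth.

Labor's share = 1 − 0.46 = 0.54.
Total hours worked contributed 0.54 × 0.9 = 0.486 pp.
Share of growth = 0.486 / 4.9 × 100 = 9.918%.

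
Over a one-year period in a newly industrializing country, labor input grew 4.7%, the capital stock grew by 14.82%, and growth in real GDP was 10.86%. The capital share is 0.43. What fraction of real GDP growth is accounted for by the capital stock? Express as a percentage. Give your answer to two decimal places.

The capital stock contributed 0.43 × 14.82 = 6.3726 pp.
Share of growth = 6.3726 / 10.86 × 100 = 58.6796%.

The capital stock accounted for 58.68% of growth.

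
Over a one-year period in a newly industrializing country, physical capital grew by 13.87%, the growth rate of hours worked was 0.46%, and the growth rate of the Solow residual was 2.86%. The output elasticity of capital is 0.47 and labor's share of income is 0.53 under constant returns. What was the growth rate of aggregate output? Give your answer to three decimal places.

Labor's share = 1 − 0.47 = 0.53.
Physical capital: 0.47 × 13.87 = 6.5189 pp.
Hours worked: 0.53 × 0.46 = 0.2438 pp.
Output growth = 2.86 + 6.7627 = 9.6227%.

9.623%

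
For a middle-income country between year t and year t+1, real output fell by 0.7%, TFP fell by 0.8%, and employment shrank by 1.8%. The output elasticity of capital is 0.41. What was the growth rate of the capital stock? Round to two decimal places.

2.83%

Labor's share = 1 − 0.41 = 0.59.
gY = gA + 0.59×(-1.8) + 0.41×g.
0.41×g = -0.7 + 0.8 + 1.062 = 1.162.
g = 1.162 / 0.41 = 2.8341%.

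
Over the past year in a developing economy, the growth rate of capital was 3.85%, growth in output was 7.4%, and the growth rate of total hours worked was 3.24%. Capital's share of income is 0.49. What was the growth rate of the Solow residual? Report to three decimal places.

Labor's share = 1 − 0.49 = 0.51.
Capital: 0.49 × 3.85 = 1.8865 pp.
Total hours worked: 0.51 × 3.24 = 1.6524 pp.
TFP growth = 7.4 − 3.5389 = 3.8611%.

The Solow residual grew 3.861%.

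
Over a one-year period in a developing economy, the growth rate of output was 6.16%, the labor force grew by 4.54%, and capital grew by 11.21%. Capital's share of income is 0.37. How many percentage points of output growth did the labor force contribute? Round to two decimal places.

Labor's share = 1 − 0.37 = 0.63.
Contribution = share × growth = 0.63 × 4.54 = 2.8602 pp.

2.86 pp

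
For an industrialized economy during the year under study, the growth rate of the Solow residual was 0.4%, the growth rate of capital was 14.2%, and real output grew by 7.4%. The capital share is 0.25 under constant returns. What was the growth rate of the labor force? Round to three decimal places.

The labor force grew 4.600%.

Labor's share = 1 − 0.25 = 0.75.
gY = gA + 0.25×14.2 + 0.75×g.
0.75×g = 7.4 − 0.4 − 3.55 = 3.45.
g = 3.45 / 0.75 = 4.6%.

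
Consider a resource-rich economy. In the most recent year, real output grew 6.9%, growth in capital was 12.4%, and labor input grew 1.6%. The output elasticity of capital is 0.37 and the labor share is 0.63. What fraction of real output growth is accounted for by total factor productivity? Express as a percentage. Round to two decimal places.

Labor's share = 1 − 0.37 = 0.63.
Capital: 0.37 × 12.4 = 4.588 pp.
Labor input: 0.63 × 1.6 = 1.008 pp.
TFP growth = 6.9 − 5.596 = 1.304%.
TFP share of growth = 1.304 / 6.9 × 100 = 18.8986%.

Total factor productivity accounted for 18.90% of growth.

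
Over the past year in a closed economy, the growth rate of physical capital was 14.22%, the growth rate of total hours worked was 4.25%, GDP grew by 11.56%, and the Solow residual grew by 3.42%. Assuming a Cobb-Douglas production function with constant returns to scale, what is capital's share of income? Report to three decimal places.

gY = gA + α·gK + (1−α)·gL, so gY − gA − gL = α(gK − gL).
11.56 − 3.42 − 4.25 = α × (14.22 − 4.25).
3.89 = 9.97 α, so α = 0.39017.

0.390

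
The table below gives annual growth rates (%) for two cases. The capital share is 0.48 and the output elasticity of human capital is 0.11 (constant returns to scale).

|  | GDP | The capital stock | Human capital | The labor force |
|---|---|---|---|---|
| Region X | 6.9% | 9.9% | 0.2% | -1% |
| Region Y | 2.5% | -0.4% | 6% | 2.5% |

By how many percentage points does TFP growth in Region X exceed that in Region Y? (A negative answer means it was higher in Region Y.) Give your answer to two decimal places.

1.53 percentage points

Labor's share = 1 − 0.48 − 0.11 = 0.41.
Region X: TFP = 6.9 − 4.752 − 0.022 + 0.41 = 2.536%.
Region Y: TFP = 2.5 + 0.192 − 0.66 − 1.025 = 1.007%.
Difference = 2.536 − (1.007) = 1.529 pp.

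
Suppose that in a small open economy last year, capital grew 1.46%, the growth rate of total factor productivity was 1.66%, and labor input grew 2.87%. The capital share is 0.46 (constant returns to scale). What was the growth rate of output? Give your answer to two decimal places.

Output grew 3.88%.

Labor's share = 1 − 0.46 = 0.54.
Capital: 0.46 × 1.46 = 0.6716 pp.
Labor input: 0.54 × 2.87 = 1.5498 pp.
Output growth = 1.66 + 2.2214 = 3.8814%.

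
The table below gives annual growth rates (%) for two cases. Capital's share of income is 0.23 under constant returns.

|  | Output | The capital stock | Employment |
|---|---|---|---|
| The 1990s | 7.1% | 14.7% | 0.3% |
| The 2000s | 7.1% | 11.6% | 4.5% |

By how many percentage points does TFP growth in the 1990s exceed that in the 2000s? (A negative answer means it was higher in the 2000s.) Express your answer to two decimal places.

2.52 percentage points

Labor's share = 1 − 0.23 = 0.77.
The 1990s: TFP = 7.1 − 3.381 − 0.231 = 3.488%.
The 2000s: TFP = 7.1 − 2.668 − 3.465 = 0.967%.
Difference = 3.488 − (0.967) = 2.521 pp.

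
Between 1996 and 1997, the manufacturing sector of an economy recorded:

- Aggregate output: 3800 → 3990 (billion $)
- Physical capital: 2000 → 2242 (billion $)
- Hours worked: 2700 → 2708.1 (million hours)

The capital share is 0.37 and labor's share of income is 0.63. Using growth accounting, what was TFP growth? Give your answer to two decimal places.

Aggregate output growth = (3990 − 3800) / 3800 = 5%.
Physical capital growth = (2242 − 2000) / 2000 = 12.1%.
Hours worked growth = (2708.1 − 2700) / 2700 = 0.3%.
Labor's share = 1 − 0.37 = 0.63.
Physical capital: 0.37 × 12.1 = 4.477 pp.
Hours worked: 0.63 × 0.3 = 0.189 pp.
TFP growth = 5 − 4.666 = 0.334%.

TFP growth was 0.33%.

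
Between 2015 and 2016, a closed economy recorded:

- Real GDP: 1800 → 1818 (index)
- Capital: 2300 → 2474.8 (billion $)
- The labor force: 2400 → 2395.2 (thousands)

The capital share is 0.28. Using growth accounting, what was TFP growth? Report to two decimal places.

-0.98%

Real GDP growth = (1818 − 1800) / 1800 = 1%.
Capital growth = (2474.8 − 2300) / 2300 = 7.6%.
The labor force growth = (2395.2 − 2400) / 2400 = -0.2%.
Labor's share = 1 − 0.28 = 0.72.
Capital: 0.28 × 7.6 = 2.128 pp.
The labor force: 0.72 × (-0.2) = -0.144 pp.
TFP growth = 1 − 1.984 = -0.984%.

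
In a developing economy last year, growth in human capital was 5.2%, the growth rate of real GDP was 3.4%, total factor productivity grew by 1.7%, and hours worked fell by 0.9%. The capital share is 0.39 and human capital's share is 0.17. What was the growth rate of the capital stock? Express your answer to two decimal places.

3.11%

Labor's share = 1 − 0.39 − 0.17 = 0.44.
gY = gA + 0.17×5.2 + 0.44×(-0.9) + 0.39×g.
0.39×g = 3.4 − 1.7 − 0.488 = 1.212.
g = 1.212 / 0.39 = 3.1077%.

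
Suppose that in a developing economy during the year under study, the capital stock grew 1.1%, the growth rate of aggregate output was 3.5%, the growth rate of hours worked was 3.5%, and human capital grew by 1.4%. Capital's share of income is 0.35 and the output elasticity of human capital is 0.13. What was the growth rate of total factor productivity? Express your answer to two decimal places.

Labor's share = 1 − 0.35 − 0.13 = 0.52.
The capital stock: 0.35 × 1.1 = 0.385 pp.
Human capital: 0.13 × 1.4 = 0.182 pp.
Hours worked: 0.52 × 3.5 = 1.82 pp.
TFP growth = 3.5 − 2.387 = 1.113%.

Total factor productivity growth was 1.11%.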